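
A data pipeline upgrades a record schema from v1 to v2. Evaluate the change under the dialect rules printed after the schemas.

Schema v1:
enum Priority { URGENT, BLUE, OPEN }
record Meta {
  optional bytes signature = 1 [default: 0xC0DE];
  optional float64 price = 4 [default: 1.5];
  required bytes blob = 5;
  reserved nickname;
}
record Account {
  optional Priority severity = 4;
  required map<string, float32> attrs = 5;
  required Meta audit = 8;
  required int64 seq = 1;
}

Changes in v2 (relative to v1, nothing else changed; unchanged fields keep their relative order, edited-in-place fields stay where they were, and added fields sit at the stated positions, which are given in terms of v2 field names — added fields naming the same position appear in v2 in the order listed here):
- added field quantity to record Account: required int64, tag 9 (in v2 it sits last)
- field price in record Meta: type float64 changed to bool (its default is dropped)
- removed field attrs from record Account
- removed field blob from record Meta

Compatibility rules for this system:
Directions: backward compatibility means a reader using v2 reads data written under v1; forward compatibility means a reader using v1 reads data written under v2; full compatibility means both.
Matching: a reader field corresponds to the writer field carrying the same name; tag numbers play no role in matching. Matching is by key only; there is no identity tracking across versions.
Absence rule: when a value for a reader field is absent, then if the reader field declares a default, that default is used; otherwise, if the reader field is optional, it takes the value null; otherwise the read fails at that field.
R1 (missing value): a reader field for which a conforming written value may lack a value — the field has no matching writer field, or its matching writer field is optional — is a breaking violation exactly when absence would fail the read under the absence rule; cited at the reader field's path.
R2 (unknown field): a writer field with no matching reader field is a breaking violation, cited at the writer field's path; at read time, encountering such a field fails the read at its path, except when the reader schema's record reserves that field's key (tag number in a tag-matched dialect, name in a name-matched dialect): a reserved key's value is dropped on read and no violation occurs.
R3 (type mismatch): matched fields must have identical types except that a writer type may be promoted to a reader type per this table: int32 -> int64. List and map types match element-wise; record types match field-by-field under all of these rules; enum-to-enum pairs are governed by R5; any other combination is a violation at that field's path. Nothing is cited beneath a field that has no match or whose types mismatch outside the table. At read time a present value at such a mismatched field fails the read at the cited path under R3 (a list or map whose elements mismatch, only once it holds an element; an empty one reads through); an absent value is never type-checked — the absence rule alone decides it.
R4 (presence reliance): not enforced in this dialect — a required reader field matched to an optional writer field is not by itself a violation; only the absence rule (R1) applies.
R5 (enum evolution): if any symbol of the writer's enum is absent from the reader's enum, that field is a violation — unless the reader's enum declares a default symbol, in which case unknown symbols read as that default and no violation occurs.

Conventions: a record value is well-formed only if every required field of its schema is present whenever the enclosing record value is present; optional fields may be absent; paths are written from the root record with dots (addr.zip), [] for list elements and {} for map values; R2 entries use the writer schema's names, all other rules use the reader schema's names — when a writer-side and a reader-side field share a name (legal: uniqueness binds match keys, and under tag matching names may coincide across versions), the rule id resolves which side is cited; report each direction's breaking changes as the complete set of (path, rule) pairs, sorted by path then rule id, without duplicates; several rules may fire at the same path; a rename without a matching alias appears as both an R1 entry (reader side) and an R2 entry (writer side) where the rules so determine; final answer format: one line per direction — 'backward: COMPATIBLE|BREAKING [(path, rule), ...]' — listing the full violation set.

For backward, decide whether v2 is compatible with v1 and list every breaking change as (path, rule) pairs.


the writer's type comes first in each Account pair
backward on Account — v2 reading data written by v1:
  Priority -> Priority, writer optional: severity aligns to severity
  Meta -> Meta, writer required: audit aligns to audit
  int64 -> int64, writer required: seq aligns to seq
  quantity has no writer counterpart
  writer attrs: unknown to reader
  bytes -> bytes, writer optional: audit.signature aligns to audit.signature
  float64 -> bool, writer optional: audit.price aligns to audit.price
  writer audit.blob: unknown to reader
  R2 fires at attrs
  R2 fires at audit.blob
  R3 fires at audit.price
  R1 fires at quantity
  => 4 violation(s): backward is BREAKING for Account

backward: BREAKING [(attrs, R2), (audit.blob, R2), (audit.price, R3), (quantity, R1)]


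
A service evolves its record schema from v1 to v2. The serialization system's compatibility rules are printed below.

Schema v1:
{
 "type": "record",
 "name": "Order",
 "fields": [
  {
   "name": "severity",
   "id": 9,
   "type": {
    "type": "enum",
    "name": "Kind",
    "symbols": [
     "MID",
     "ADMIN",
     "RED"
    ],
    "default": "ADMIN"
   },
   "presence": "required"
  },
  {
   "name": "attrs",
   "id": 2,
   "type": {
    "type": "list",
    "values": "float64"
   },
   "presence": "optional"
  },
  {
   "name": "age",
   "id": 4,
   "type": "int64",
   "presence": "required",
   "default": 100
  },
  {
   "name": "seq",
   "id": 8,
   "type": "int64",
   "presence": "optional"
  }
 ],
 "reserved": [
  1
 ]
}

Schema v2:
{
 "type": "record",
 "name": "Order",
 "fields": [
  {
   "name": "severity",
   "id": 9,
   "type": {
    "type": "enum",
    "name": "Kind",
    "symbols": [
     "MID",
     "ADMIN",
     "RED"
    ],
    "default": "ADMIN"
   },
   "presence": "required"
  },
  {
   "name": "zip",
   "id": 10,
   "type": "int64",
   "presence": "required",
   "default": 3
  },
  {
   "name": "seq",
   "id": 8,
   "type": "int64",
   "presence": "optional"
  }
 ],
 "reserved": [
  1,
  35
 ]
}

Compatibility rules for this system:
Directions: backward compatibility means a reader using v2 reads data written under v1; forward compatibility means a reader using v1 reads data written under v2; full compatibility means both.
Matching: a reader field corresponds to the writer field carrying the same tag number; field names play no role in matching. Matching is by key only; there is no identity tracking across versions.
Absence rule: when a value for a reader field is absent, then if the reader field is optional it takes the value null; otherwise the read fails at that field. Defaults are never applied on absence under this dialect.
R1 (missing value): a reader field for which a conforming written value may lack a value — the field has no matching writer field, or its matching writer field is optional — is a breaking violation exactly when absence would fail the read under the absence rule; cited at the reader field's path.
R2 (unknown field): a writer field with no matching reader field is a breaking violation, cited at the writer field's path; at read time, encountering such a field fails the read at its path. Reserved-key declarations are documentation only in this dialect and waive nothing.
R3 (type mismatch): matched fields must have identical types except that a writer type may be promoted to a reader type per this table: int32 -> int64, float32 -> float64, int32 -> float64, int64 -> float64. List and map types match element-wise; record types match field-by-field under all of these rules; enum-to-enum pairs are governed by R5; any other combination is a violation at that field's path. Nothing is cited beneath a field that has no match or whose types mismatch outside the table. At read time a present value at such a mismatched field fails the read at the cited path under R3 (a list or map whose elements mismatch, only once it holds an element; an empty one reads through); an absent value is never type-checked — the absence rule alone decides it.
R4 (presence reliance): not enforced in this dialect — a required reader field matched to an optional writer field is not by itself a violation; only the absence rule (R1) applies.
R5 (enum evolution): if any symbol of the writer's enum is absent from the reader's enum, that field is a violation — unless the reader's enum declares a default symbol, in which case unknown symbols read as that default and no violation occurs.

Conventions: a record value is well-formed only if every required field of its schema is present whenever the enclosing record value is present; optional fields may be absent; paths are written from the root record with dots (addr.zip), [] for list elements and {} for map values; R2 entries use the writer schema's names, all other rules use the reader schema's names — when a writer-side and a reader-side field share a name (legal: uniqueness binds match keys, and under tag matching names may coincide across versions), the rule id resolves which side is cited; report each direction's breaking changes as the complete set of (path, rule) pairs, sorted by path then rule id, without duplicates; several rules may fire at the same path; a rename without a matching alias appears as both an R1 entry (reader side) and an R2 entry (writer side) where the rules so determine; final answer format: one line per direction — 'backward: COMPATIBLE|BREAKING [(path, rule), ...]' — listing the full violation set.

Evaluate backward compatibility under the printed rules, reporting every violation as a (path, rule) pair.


backward: BREAKING [(age, R2), (attrs, R2), (zip, R1)]

in Order below, arrows point writer -> reader
checking backward for Order: reader v2 against writer v1:
  severity <- severity (Kind -> Kind, writer required)
  zip has no writer counterpart
  seq <- seq (int64 -> int64, writer optional)
  writer attrs: unknown to reader
  writer age: unknown to reader
  breaking: (age, R2)
  breaking: (attrs, R2)
  breaking: (zip, R1)
  backward on Order therefore BREAKING (3)


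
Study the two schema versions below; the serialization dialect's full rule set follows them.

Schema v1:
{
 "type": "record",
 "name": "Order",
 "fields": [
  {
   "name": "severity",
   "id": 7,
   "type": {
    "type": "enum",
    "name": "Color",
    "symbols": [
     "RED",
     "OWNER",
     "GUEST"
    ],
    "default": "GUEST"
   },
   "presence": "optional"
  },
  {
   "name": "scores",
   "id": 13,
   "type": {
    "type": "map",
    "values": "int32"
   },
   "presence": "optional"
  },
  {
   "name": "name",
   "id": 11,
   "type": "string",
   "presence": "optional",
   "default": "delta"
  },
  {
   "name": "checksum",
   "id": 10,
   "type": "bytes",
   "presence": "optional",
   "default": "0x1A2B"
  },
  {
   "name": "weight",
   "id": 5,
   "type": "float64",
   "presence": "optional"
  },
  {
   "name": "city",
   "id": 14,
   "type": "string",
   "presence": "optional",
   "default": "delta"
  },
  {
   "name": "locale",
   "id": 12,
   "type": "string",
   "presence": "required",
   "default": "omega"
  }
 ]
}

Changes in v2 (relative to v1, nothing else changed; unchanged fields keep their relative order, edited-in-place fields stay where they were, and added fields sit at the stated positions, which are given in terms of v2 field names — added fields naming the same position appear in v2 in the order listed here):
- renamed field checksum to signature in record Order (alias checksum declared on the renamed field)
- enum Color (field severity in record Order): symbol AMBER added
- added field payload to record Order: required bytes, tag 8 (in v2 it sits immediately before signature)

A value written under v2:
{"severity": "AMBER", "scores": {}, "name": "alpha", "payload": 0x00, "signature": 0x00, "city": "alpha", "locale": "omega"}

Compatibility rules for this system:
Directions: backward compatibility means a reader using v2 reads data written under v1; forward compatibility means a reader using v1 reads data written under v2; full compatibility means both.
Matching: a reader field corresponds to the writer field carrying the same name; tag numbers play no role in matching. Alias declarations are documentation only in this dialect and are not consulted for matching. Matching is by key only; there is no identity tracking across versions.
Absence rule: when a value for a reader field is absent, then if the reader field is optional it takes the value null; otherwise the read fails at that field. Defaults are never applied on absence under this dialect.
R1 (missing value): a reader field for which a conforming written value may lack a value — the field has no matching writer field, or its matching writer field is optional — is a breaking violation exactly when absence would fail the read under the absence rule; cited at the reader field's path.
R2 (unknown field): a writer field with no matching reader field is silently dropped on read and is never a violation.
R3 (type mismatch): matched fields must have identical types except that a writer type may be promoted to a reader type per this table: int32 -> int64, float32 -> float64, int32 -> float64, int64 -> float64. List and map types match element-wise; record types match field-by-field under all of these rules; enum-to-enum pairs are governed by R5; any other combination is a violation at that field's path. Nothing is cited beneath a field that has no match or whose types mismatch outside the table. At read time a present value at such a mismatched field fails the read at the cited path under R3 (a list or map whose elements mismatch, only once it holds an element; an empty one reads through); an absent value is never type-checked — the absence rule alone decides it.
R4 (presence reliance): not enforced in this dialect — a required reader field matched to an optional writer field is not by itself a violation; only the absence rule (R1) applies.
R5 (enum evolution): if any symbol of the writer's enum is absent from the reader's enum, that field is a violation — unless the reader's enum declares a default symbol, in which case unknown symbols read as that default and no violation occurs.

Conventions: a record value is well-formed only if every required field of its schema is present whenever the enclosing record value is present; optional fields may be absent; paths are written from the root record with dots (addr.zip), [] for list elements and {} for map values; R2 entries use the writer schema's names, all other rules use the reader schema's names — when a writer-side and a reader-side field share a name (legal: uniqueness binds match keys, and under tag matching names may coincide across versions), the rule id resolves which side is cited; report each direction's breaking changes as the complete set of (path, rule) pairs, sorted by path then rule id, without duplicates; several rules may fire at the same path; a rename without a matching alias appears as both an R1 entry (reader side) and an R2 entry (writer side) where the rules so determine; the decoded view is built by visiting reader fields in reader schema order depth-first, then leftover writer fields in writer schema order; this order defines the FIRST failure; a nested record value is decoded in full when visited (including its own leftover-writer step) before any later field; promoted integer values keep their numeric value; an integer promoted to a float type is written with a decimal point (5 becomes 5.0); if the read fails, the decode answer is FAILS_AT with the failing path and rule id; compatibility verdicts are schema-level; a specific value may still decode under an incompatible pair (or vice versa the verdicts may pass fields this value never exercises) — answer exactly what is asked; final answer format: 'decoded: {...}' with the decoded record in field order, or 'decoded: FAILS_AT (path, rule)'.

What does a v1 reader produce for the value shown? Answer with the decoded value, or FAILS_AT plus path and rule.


each type pair in Order: writer, then reader
decode walk for Order under reader schema v1:
  severity := "GUEST" (symbol AMBER -> reader default)
  scores := {}
  name := "alpha"
  checksum := null (not supplied -> null)
  weight := null (not supplied -> null)
  city := "alpha"
  locale := "omega"
  writer payload: unmatched, discarded
  writer signature: unmatched, discarded
  => decoded: {"severity": "GUEST", "scores": {}, "name": "alpha", "checksum": null, "weight": null, "city": "alpha", "locale": "omega"}
checking off the Order differences that do not matter here:
  enum Color (field severity in record Order): symbol AMBER added -> fires no rule on Order under this dialect and leaves the result unchanged
  added field payload to record Order: required bytes, tag 8 (in v2 it sits immediately before signature) -> matters for Order compatibility verdicts, not for this value's decode

decoded: {"severity": "GUEST", "scores": {}, "name": "alpha", "checksum": null, "weight": null, "city": "alpha", "locale": "omega"}


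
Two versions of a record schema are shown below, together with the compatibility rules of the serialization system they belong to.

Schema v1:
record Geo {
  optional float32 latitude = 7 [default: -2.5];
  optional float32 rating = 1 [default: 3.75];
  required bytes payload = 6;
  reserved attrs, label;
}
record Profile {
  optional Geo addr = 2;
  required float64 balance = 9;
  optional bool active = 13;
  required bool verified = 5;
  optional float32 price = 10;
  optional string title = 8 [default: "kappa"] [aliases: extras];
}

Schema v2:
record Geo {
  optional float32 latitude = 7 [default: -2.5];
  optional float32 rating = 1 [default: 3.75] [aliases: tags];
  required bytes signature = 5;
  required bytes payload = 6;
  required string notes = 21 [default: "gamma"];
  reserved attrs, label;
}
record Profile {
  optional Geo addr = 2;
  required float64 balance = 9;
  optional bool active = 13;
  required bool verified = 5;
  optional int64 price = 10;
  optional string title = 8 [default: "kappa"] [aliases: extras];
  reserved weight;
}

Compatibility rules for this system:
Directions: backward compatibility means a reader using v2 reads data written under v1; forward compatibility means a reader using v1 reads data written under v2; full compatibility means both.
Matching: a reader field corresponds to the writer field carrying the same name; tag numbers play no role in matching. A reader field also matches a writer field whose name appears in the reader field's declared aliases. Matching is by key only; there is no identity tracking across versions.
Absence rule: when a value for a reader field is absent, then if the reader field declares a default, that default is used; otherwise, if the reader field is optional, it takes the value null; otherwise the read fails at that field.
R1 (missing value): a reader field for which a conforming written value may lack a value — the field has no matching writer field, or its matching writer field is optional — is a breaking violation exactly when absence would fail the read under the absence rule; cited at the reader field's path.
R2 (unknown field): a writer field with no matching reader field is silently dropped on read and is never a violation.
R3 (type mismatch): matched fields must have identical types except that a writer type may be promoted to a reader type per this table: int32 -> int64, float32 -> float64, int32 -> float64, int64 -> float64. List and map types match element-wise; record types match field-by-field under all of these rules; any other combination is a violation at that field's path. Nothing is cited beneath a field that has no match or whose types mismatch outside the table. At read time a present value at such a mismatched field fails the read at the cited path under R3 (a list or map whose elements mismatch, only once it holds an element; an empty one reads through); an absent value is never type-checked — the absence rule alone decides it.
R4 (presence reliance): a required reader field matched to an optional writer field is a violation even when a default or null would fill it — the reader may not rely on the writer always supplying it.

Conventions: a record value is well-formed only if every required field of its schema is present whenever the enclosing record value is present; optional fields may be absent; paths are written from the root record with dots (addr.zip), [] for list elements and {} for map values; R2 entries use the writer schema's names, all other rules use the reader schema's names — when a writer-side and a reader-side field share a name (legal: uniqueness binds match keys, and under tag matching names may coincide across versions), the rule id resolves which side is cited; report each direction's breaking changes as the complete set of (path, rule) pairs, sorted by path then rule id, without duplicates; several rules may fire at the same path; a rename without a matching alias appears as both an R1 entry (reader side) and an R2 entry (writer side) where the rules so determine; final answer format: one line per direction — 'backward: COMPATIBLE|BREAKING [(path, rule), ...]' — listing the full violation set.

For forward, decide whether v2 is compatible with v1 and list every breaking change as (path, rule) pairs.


the writer's type comes first in each Profile pair
forward analysis of Profile with v1 as reader and v2 as writer:
  addr: paired with writer addr (Geo -> Geo; writer optional)
  balance: paired with writer balance (float64 -> float64; writer required)
  active: paired with writer active (bool -> bool; writer optional)
  verified: paired with writer verified (bool -> bool; writer required)
  price: paired with writer price (int64 -> float32; writer optional)
  title: paired with writer title (string -> string; writer optional)
  addr.latitude: paired with writer addr.latitude (float32 -> float32; writer optional)
  addr.rating: paired with writer addr.rating (float32 -> float32; writer optional)
  addr.payload: paired with writer addr.payload (bytes -> bytes; writer required)
  writer field addr.signature has no reader counterpart
  writer field addr.notes has no reader counterpart
  rule R3 violated at price
  => forward verdict for Profile: BREAKING, 1 violation(s)
checking off the Profile differences that do not matter here:
  added field notes to record Geo: required string, tag 21, default "gamma" (in v2 it sits last) -> triggers nothing under Profile's printed rules — same verdict
  added field signature to record Geo: required bytes, tag 5 (in v2 it sits immediately before payload) -> affects backward compatibility only, which is not asked

forward: BREAKING [(price, R3)]


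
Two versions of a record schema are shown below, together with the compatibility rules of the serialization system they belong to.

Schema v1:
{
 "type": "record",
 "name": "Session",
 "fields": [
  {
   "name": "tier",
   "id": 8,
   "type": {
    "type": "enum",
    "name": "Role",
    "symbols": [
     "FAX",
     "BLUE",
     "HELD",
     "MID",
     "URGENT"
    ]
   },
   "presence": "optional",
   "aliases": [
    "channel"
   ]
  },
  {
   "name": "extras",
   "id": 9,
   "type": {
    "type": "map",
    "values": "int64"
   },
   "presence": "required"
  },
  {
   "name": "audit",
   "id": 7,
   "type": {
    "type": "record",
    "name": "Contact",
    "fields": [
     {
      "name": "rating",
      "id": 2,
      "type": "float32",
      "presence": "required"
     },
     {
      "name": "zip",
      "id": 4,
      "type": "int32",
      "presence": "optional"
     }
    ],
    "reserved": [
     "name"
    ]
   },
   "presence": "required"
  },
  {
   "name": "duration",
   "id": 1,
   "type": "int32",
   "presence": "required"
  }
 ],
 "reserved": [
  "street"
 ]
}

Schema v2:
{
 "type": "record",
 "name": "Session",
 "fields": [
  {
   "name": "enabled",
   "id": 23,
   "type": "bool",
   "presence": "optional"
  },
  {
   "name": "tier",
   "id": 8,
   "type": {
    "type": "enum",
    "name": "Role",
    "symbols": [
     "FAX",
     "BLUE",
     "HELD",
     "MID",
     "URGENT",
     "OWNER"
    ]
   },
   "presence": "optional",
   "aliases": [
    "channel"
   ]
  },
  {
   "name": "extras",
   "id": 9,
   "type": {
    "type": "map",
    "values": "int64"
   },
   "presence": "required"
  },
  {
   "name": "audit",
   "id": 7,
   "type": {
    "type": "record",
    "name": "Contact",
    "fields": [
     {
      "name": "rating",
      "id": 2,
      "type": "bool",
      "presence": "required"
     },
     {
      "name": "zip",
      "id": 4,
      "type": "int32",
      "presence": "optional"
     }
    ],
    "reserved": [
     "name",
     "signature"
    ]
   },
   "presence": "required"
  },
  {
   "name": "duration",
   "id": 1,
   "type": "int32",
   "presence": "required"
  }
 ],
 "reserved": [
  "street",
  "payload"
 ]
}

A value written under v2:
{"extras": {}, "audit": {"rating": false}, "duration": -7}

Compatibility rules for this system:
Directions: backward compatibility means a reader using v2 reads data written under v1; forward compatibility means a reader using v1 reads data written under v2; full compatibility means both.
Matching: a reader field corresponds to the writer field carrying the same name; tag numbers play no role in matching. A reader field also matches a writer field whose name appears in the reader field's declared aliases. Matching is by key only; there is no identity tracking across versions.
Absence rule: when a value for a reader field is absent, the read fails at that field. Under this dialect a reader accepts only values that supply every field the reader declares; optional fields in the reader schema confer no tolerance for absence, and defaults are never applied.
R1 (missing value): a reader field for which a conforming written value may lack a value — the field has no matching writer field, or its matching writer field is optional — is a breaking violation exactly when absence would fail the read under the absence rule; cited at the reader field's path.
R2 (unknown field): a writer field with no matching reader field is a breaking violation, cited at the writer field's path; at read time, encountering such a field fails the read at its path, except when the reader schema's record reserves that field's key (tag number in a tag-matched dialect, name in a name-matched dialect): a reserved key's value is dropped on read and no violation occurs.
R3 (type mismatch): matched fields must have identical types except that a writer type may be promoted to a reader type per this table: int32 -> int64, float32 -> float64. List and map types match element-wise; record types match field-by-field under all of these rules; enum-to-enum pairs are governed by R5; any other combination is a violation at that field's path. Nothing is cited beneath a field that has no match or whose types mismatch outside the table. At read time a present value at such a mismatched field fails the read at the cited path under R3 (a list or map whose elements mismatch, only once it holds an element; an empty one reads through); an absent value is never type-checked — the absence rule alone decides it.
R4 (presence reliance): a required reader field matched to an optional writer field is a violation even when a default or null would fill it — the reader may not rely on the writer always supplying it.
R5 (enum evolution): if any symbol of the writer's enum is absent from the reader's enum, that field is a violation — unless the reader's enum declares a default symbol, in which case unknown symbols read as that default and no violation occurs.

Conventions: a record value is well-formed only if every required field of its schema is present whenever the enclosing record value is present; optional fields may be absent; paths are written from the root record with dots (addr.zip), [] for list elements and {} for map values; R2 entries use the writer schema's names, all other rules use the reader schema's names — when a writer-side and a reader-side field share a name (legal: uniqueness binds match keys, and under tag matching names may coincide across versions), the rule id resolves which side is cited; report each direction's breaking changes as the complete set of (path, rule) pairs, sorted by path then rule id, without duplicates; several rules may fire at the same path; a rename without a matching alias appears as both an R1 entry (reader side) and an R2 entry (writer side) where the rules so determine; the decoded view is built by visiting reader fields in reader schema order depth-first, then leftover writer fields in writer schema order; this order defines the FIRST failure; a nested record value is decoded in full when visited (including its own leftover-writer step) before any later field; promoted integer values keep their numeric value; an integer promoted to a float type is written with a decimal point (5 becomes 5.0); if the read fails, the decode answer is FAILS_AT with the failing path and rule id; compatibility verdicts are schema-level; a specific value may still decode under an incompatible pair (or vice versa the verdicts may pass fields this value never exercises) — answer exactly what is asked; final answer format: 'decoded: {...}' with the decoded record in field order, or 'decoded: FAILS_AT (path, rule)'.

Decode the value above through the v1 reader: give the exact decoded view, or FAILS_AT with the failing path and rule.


decoded: FAILS_AT (tier, R1)

in Session below, arrows point writer -> reader
decode walk for Session under reader schema v1:
  read fails at tier under R1 (no fill)
  => FAILS_AT (tier, R1)
checking off the Session differences that do not matter here:
  added field enabled to record Session: optional bool, tag 23 (in v2 it sits immediately before tier) -> schema-level compatibility only; this Session value's decode is unchanged
  field rating in record Contact: type float32 changed to bool -> schema-level compatibility only; this Session value's decode is unchanged


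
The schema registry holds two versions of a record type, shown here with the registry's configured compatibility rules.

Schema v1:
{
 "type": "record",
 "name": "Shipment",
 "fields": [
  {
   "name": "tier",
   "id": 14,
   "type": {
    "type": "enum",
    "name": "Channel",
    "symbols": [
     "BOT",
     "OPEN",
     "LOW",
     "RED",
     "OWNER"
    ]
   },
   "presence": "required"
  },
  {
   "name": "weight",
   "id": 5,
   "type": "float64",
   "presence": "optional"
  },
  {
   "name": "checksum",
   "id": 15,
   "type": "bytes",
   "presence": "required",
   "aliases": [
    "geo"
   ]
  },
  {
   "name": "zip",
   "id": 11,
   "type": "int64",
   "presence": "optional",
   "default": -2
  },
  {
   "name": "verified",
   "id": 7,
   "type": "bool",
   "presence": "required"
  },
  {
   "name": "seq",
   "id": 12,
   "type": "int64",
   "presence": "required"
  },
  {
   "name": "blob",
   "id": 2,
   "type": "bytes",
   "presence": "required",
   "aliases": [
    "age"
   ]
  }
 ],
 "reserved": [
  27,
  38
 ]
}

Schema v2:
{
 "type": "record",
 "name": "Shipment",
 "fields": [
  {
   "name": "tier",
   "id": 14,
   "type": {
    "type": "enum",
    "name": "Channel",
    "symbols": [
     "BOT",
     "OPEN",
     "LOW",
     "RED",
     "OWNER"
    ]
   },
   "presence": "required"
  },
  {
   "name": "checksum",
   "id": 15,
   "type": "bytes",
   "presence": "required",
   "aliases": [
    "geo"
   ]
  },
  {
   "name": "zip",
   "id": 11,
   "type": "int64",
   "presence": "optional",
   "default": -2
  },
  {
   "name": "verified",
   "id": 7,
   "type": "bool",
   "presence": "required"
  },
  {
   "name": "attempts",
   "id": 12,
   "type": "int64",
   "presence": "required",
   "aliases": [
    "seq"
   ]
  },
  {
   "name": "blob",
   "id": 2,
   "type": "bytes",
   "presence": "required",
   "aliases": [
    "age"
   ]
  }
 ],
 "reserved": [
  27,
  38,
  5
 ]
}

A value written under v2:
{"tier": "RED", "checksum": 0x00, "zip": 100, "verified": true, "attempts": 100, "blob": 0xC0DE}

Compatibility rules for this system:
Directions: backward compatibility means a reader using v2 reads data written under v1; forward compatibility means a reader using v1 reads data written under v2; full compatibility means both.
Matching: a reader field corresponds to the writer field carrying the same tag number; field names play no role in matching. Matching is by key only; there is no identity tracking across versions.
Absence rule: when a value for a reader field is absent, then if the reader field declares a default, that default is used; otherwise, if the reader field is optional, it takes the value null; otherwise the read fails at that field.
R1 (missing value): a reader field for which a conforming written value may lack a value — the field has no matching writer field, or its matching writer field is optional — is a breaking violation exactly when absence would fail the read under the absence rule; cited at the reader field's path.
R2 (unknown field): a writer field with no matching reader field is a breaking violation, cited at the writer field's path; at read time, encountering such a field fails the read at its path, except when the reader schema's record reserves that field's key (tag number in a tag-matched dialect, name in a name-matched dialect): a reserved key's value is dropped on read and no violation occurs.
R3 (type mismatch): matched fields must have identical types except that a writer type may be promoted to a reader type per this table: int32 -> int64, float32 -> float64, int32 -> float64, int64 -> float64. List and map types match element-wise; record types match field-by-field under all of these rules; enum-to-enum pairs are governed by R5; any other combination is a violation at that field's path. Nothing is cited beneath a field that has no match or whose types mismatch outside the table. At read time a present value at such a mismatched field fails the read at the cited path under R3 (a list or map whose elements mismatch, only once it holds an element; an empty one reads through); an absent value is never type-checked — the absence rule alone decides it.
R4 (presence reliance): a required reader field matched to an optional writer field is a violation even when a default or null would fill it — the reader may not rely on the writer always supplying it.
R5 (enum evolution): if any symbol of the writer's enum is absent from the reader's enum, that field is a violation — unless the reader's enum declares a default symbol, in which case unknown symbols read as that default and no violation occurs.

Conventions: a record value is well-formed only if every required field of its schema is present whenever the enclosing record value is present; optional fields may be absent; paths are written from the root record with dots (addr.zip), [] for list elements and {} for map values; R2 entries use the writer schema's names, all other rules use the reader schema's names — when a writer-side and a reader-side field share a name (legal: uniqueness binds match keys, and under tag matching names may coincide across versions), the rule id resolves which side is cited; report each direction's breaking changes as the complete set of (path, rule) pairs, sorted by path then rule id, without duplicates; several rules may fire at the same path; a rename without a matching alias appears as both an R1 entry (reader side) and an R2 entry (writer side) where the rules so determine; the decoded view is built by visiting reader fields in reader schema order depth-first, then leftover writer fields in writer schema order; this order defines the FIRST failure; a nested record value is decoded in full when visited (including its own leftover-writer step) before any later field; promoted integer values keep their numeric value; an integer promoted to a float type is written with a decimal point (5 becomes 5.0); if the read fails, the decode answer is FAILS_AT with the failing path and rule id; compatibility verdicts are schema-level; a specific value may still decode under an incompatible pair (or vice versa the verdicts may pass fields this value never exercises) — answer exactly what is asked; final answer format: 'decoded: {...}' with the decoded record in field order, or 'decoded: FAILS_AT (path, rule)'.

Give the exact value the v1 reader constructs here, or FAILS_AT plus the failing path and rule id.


in Shipment below, arrows point writer -> reader
decode walk for Shipment under reader schema v1:
  tier := "RED"
  weight := null (not supplied -> null)
  checksum := 0x00
  zip := 100
  verified := true
  seq := 100 (from writer attempts)
  blob := 0xC0DE
  => decoded: {"tier": "RED", "weight": null, "checksum": 0x00, "zip": 100, "verified": true, "seq": 100, "blob": 0xC0DE}
the other Shipment changes do not affect what is asked:
  removed field weight from record Shipment (its key 5 joins the reserved list) -> fires no rule on Shipment under this dialect and leaves the result unchanged
  renamed field seq to attempts in record Shipment (alias seq declared on the renamed field) -> fires no rule on Shipment under this dialect and leaves the result unchanged

decoded: {"tier": "RED", "weight": null, "checksum": 0x00, "zip": 100, "verified": true, "seq": 100, "blob": 0xC0DE}


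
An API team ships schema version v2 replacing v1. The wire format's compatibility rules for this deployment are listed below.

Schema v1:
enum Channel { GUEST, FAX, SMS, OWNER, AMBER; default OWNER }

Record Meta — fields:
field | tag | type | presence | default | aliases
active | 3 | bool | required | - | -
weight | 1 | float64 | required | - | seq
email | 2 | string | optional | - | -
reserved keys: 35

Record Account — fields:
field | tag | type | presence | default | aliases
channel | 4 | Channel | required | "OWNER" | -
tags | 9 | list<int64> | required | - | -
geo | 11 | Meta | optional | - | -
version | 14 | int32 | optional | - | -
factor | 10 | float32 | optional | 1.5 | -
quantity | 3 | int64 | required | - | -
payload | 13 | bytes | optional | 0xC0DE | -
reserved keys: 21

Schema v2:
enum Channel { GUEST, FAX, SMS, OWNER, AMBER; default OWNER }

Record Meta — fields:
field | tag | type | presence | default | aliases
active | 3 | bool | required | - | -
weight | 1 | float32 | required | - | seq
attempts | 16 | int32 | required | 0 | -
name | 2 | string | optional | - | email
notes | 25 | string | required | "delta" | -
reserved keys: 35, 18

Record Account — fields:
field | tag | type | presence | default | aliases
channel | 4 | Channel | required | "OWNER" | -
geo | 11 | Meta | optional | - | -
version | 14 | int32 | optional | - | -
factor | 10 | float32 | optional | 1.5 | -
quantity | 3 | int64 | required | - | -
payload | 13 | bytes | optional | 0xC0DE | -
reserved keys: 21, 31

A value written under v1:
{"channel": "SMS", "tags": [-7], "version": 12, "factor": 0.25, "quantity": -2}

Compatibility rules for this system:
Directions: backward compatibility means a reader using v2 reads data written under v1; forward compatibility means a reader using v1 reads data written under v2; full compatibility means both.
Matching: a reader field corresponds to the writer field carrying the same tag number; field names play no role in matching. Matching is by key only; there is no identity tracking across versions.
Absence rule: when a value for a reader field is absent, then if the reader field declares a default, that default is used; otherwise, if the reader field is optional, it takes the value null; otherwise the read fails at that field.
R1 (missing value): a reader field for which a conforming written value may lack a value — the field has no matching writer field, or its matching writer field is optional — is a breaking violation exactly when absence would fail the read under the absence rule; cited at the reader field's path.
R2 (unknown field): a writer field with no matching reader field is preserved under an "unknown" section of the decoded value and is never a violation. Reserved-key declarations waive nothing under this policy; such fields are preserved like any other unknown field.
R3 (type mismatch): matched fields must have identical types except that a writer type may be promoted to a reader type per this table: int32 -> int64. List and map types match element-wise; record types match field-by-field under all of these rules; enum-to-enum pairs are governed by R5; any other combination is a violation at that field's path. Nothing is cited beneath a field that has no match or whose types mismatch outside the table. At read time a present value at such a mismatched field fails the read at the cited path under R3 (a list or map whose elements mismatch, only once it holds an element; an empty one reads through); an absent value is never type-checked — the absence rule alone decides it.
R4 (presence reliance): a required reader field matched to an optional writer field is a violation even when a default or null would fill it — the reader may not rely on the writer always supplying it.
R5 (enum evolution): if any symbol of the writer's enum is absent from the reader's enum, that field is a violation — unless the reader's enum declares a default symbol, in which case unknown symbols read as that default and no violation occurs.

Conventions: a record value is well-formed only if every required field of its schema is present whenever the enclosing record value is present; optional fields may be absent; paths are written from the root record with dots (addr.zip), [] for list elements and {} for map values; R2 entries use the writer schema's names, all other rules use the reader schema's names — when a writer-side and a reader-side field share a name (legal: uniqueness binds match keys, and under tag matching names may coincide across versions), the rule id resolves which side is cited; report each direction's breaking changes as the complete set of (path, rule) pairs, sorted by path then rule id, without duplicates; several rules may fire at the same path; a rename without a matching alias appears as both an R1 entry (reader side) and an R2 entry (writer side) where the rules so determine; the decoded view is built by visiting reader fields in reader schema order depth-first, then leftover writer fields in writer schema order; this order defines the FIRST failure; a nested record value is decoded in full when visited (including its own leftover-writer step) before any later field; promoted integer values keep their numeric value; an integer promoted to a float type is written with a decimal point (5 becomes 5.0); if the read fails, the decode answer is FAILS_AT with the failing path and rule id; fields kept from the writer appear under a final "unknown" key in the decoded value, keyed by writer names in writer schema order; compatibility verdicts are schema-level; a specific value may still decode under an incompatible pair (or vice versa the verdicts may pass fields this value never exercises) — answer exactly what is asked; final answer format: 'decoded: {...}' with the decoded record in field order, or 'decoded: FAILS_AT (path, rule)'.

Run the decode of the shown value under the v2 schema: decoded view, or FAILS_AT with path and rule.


the writer's type comes first in each Account pair
decode walk for Account under reader schema v2:
  channel := "SMS"
  geo := null (absent, optional -> null)
  version := 12
  factor := 0.25
  quantity := -2
  payload := 0xC0DE (absent -> default)
  writer tags: kept under "unknown"
  => decoded: {"channel": "SMS", "geo": null, "version": 12, "factor": 0.25, "quantity": -2, "payload": 0xC0DE, "unknown": {"tags": [-7]}}
remaining Account differences; none change what is asked:
  added field notes to record Meta: required string, tag 25, default "delta" (in v2 it sits last) -> fires no rule on Account under this dialect and leaves the result unchanged
  added field attempts to record Meta: required int32, tag 16, default 0 (in v2 it sits immediately before name) -> fires no rule on Account under this dialect and leaves the result unchanged
  field weight in record Meta: type float64 changed to float32 -> affects the rule determinations only; this particular Account value decodes identically
  renamed field email to name in record Meta (alias email declared on the renamed field) -> fires no rule on Account under this dialect and leaves the result unchanged

decoded: {"channel": "SMS", "geo": null, "version": 12, "factor": 0.25, "quantity": -2, "payload": 0xC0DE, "unknown": {"tags": [-7]}}
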